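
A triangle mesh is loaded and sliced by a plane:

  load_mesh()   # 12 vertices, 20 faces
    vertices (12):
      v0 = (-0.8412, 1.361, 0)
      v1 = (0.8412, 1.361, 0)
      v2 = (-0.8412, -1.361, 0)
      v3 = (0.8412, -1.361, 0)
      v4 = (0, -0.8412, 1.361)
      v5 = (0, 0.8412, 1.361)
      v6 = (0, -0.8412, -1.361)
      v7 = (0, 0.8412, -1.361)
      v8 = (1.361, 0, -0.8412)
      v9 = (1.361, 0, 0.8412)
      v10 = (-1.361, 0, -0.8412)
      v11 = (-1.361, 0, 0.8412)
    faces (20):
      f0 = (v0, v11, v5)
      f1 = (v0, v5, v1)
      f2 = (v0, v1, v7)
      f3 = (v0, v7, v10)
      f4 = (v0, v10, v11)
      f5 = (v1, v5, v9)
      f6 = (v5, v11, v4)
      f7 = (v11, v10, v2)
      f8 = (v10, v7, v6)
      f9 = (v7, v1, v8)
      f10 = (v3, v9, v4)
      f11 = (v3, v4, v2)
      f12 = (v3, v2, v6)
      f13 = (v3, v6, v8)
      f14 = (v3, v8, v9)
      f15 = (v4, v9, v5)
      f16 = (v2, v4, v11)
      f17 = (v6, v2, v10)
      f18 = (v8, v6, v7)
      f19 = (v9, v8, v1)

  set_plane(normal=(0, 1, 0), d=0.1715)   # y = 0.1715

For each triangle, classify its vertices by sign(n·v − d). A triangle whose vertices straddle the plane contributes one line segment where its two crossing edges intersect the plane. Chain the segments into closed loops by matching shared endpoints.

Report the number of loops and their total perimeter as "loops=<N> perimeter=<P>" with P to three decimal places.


Straddling triangles (10 of 20):
  (v0,v11,v5) [+-+] → (-1.2955, 0.1715, 0.7352)–(-1.08353, 0.1715, 0.947174)  len=0.2998
  (v0,v7,v10) [++-] → (-1.08353, 0.1715, -0.947174)–(-1.2955, 0.1715, -0.7352)  len=0.2998
  (v0,v10,v11) [+--] → (-1.2955, 0.1715, -0.7352)–(-1.2955, 0.1715, 0.7352)  len=1.4704
  (v1,v5,v9) [++-] → (1.08353, 0.1715, 0.947174)–(1.2955, 0.1715, 0.7352)  len=0.2998
  (v5,v11,v4) [+--] → (-1.08353, 0.1715, 0.947174)–(0, 0.1715, 1.361)  len=1.1599
  (v10,v7,v6) [-+-] → (-1.08353, 0.1715, -0.947174)–(0, 0.1715, -1.361)  len=1.1599
  (v7,v1,v8) [++-] → (1.2955, 0.1715, -0.7352)–(1.08353, 0.1715, -0.947174)  len=0.2998
  (v4,v9,v5) [--+] → (1.08353, 0.1715, 0.947174)–(0, 0.1715, 1.361)  len=1.1599
  (v8,v6,v7) [--+] → (0, 0.1715, -1.361)–(1.08353, 0.1715, -0.947174)  len=1.1599
  (v9,v8,v1) [--+] → (1.2955, 0.1715, -0.7352)–(1.2955, 0.1715, 0.7352)  len=1.4704

Chained into 1 loop(s):
  loop 1: 10 segments, perimeter = 8.7794
Total perimeter = 8.779

loops=1 perimeter=8.779


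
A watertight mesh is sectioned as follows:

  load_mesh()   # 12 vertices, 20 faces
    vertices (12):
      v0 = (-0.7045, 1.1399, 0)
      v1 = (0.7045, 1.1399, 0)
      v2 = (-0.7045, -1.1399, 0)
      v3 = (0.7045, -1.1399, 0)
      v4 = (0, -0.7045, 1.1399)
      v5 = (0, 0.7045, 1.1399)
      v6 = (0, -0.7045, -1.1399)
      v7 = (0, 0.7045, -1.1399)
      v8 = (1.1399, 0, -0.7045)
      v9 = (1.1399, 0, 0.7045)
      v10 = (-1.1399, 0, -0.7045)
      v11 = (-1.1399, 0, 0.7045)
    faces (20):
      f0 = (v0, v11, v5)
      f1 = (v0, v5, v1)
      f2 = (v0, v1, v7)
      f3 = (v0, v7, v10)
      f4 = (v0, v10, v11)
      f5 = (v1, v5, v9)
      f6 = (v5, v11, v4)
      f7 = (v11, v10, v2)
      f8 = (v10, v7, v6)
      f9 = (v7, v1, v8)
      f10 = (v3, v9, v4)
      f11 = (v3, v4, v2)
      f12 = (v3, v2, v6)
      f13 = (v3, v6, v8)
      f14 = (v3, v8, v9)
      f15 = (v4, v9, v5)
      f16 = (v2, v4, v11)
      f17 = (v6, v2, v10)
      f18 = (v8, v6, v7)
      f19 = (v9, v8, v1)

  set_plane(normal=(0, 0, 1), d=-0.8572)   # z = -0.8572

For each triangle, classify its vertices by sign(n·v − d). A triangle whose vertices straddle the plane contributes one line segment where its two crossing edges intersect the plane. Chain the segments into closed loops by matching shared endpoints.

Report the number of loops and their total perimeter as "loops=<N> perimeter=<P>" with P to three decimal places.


Straddling triangles (8 of 20):
  (v0,v1,v7) [++-] → (0.174719, 0.812481, -0.8572)–(-0.174719, 0.812481, -0.8572)  len=0.3494
  (v0,v7,v10) [+-+] → (-0.174719, 0.812481, -0.8572)–(-0.740123, 0.247077, -0.8572)  len=0.7996
  (v10,v7,v6) [+--] → (-0.740123, 0.247077, -0.8572)–(-0.740123, -0.247077, -0.8572)  len=0.4942
  (v7,v1,v8) [-++] → (0.174719, 0.812481, -0.8572)–(0.740123, 0.247077, -0.8572)  len=0.7996
  (v3,v2,v6) [++-] → (-0.174719, -0.812481, -0.8572)–(0.174719, -0.812481, -0.8572)  len=0.3494
  (v3,v6,v8) [+-+] → (0.174719, -0.812481, -0.8572)–(0.740123, -0.247077, -0.8572)  len=0.7996
  (v6,v2,v10) [-++] → (-0.174719, -0.812481, -0.8572)–(-0.740123, -0.247077, -0.8572)  len=0.7996
  (v8,v6,v7) [+--] → (0.740123, -0.247077, -0.8572)–(0.740123, 0.247077, -0.8572)  len=0.4942

Chained into 1 loop(s):
  loop 1: 8 segments, perimeter = 4.8856
Total perimeter = 4.886

loops=1 perimeter=4.886


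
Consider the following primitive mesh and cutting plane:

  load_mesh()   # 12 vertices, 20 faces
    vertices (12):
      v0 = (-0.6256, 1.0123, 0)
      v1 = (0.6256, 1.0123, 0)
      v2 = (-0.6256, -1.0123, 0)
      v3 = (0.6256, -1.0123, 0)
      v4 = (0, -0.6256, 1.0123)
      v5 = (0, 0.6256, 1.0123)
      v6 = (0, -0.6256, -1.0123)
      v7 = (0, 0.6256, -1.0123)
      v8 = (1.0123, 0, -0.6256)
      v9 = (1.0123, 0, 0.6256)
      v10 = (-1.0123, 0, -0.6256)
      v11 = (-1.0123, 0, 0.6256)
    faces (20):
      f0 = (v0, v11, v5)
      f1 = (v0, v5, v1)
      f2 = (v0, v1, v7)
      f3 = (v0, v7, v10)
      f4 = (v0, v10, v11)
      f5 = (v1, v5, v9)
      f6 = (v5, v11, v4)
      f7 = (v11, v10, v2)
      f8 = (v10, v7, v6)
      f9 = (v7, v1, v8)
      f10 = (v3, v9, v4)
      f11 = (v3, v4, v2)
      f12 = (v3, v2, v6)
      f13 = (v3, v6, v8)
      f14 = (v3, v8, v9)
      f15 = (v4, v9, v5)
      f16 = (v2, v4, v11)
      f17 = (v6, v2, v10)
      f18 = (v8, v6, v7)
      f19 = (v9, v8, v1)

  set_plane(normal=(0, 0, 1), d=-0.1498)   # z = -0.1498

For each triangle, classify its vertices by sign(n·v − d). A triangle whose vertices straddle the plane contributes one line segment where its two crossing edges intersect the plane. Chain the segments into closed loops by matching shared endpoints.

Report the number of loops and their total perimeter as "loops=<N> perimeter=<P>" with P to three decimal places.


loops=1 perimeter=6.476

Straddling triangles (10 of 20):
  (v0,v1,v7) [++-] → (0.533024, 0.955076, -0.1498)–(-0.533024, 0.955076, -0.1498)  len=1.0660
  (v0,v7,v10) [+--] → (-0.533024, 0.955076, -0.1498)–(-0.718195, 0.769905, -0.1498)  len=0.2619
  (v0,v10,v11) [+-+] → (-0.718195, 0.769905, -0.1498)–(-1.0123, 0, -0.1498)  len=0.8242
  (v11,v10,v2) [+-+] → (-1.0123, 0, -0.1498)–(-0.718195, -0.769905, -0.1498)  len=0.8242
  (v7,v1,v8) [-+-] → (0.533024, 0.955076, -0.1498)–(0.718195, 0.769905, -0.1498)  len=0.2619
  (v3,v2,v6) [++-] → (-0.533024, -0.955076, -0.1498)–(0.533024, -0.955076, -0.1498)  len=1.0660
  (v3,v6,v8) [+--] → (0.533024, -0.955076, -0.1498)–(0.718195, -0.769905, -0.1498)  len=0.2619
  (v3,v8,v9) [+-+] → (0.718195, -0.769905, -0.1498)–(1.0123, 0, -0.1498)  len=0.8242
  (v6,v2,v10) [-+-] → (-0.533024, -0.955076, -0.1498)–(-0.718195, -0.769905, -0.1498)  len=0.2619
  (v9,v8,v1) [+-+] → (1.0123, 0, -0.1498)–(0.718195, 0.769905, -0.1498)  len=0.8242

Chained into 1 loop(s):
  loop 1: 10 segments, perimeter = 6.4763
Total perimeter = 6.476


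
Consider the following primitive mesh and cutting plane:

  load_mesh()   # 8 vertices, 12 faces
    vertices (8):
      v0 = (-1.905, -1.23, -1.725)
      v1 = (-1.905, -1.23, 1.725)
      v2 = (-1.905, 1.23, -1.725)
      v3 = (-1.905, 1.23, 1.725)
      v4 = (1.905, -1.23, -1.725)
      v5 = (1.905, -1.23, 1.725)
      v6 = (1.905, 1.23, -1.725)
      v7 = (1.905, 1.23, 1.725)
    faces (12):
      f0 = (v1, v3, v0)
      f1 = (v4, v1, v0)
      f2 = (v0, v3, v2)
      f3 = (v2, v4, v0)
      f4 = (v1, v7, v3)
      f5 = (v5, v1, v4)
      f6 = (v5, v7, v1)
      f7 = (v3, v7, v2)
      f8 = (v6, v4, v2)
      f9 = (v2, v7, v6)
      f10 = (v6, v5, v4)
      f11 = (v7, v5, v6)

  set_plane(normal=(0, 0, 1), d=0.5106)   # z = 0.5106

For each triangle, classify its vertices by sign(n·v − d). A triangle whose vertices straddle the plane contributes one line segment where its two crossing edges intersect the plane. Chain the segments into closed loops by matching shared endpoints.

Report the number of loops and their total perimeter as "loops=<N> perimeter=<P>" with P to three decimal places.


Straddling triangles (8 of 12):
  (v1,v3,v0) [++-] → (-1.905, 0.36408, 0.5106)–(-1.905, -1.23, 0.5106)  len=1.5941
  (v4,v1,v0) [-+-] → (-0.56388, -1.23, 0.5106)–(-1.905, -1.23, 0.5106)  len=1.3411
  (v0,v3,v2) [-+-] → (-1.905, 0.36408, 0.5106)–(-1.905, 1.23, 0.5106)  len=0.8659
  (v5,v1,v4) [++-] → (-0.56388, -1.23, 0.5106)–(1.905, -1.23, 0.5106)  len=2.4689
  (v3,v7,v2) [++-] → (0.56388, 1.23, 0.5106)–(-1.905, 1.23, 0.5106)  len=2.4689
  (v2,v7,v6) [-+-] → (0.56388, 1.23, 0.5106)–(1.905, 1.23, 0.5106)  len=1.3411
  (v6,v5,v4) [-+-] → (1.905, -0.36408, 0.5106)–(1.905, -1.23, 0.5106)  len=0.8659
  (v7,v5,v6) [++-] → (1.905, -0.36408, 0.5106)–(1.905, 1.23, 0.5106)  len=1.5941

Chained into 1 loop(s):
  loop 1: 8 segments, perimeter = 12.5400
Total perimeter = 12.540

loops=1 perimeter=12.540


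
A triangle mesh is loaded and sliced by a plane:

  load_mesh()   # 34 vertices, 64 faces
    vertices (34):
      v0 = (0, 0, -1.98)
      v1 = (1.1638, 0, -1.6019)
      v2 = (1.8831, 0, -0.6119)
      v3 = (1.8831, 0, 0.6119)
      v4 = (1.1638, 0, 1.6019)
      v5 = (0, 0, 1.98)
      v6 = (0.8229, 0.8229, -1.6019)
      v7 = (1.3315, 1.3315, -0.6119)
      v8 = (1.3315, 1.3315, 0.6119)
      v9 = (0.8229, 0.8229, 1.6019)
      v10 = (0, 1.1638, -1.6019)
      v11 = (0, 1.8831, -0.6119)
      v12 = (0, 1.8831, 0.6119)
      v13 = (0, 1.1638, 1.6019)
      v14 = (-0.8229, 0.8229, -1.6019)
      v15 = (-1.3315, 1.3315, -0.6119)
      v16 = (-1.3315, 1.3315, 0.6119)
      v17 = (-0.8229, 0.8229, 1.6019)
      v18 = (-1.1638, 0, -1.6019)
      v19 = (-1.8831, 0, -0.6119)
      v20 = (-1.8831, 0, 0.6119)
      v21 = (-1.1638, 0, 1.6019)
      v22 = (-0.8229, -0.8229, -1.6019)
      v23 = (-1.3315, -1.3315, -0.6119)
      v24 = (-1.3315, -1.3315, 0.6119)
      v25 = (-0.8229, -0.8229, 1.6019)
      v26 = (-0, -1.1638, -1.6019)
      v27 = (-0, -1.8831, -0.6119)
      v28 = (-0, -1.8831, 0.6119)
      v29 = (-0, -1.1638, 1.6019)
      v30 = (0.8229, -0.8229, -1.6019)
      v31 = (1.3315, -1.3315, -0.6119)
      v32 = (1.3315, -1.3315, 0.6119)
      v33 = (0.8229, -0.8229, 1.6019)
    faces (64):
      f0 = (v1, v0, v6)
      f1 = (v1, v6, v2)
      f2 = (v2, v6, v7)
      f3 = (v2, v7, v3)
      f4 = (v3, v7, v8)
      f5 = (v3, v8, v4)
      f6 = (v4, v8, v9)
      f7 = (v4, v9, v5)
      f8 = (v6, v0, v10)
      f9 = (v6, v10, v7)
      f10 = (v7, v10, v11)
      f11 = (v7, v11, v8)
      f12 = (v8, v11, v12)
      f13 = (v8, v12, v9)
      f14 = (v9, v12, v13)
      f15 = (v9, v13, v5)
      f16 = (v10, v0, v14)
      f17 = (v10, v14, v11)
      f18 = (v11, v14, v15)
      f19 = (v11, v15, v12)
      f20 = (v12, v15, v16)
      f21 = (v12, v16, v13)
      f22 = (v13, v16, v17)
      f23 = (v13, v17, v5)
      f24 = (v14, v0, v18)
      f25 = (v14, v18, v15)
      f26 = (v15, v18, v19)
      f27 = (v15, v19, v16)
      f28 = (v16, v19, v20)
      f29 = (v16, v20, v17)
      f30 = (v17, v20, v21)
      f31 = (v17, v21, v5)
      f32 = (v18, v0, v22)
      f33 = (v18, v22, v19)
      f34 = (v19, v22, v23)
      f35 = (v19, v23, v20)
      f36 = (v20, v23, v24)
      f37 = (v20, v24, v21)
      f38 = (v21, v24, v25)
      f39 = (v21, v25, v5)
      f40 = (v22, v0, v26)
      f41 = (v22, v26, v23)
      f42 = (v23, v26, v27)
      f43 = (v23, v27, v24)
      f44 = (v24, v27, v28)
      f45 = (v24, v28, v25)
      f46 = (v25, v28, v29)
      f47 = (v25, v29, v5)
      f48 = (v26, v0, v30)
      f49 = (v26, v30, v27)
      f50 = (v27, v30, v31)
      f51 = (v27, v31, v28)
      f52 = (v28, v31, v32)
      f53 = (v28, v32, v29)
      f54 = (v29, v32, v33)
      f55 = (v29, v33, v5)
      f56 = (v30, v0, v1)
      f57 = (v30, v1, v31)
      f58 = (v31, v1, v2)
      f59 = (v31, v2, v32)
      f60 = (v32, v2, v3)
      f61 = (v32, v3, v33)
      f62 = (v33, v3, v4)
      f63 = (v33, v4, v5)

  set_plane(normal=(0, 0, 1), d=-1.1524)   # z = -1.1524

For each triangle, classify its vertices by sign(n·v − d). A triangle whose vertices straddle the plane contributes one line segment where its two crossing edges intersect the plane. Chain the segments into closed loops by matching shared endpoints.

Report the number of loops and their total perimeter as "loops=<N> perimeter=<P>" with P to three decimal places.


loops=1 perimeter=9.125

Straddling triangles (16 of 64):
  (v1,v6,v2) [--+] → (1.30427, 0.44927, -1.1524)–(1.49039, 0, -1.1524)  len=0.4863
  (v2,v6,v7) [+-+] → (1.30427, 0.44927, -1.1524)–(1.05382, 1.05382, -1.1524)  len=0.6544
  (v6,v10,v7) [--+] → (0.604555, 1.23994, -1.1524)–(1.05382, 1.05382, -1.1524)  len=0.4863
  (v7,v10,v11) [+-+] → (0.604555, 1.23994, -1.1524)–(0, 1.49039, -1.1524)  len=0.6544
  (v10,v14,v11) [--+] → (-0.44927, 1.30427, -1.1524)–(0, 1.49039, -1.1524)  len=0.4863
  (v11,v14,v15) [+-+] → (-0.44927, 1.30427, -1.1524)–(-1.05382, 1.05382, -1.1524)  len=0.6544
  (v14,v18,v15) [--+] → (-1.23994, 0.604555, -1.1524)–(-1.05382, 1.05382, -1.1524)  len=0.4863
  (v15,v18,v19) [+-+] → (-1.23994, 0.604555, -1.1524)–(-1.49039, 0, -1.1524)  len=0.6544
  (v18,v22,v19) [--+] → (-1.30427, -0.44927, -1.1524)–(-1.49039, 0, -1.1524)  len=0.4863
  (v19,v22,v23) [+-+] → (-1.30427, -0.44927, -1.1524)–(-1.05382, -1.05382, -1.1524)  len=0.6544
  (v22,v26,v23) [--+] → (-0.604555, -1.23994, -1.1524)–(-1.05382, -1.05382, -1.1524)  len=0.4863
  (v23,v26,v27) [+-+] → (-0.604555, -1.23994, -1.1524)–(0, -1.49039, -1.1524)  len=0.6544
  (v26,v30,v27) [--+] → (0.44927, -1.30427, -1.1524)–(0, -1.49039, -1.1524)  len=0.4863
  (v27,v30,v31) [+-+] → (0.44927, -1.30427, -1.1524)–(1.05382, -1.05382, -1.1524)  len=0.6544
  (v30,v1,v31) [--+] → (1.23994, -0.604555, -1.1524)–(1.05382, -1.05382, -1.1524)  len=0.4863
  (v31,v1,v2) [+-+] → (1.23994, -0.604555, -1.1524)–(1.49039, 0, -1.1524)  len=0.6544

Chained into 1 loop(s):
  loop 1: 16 segments, perimeter = 9.1254
Total perimeter = 9.125


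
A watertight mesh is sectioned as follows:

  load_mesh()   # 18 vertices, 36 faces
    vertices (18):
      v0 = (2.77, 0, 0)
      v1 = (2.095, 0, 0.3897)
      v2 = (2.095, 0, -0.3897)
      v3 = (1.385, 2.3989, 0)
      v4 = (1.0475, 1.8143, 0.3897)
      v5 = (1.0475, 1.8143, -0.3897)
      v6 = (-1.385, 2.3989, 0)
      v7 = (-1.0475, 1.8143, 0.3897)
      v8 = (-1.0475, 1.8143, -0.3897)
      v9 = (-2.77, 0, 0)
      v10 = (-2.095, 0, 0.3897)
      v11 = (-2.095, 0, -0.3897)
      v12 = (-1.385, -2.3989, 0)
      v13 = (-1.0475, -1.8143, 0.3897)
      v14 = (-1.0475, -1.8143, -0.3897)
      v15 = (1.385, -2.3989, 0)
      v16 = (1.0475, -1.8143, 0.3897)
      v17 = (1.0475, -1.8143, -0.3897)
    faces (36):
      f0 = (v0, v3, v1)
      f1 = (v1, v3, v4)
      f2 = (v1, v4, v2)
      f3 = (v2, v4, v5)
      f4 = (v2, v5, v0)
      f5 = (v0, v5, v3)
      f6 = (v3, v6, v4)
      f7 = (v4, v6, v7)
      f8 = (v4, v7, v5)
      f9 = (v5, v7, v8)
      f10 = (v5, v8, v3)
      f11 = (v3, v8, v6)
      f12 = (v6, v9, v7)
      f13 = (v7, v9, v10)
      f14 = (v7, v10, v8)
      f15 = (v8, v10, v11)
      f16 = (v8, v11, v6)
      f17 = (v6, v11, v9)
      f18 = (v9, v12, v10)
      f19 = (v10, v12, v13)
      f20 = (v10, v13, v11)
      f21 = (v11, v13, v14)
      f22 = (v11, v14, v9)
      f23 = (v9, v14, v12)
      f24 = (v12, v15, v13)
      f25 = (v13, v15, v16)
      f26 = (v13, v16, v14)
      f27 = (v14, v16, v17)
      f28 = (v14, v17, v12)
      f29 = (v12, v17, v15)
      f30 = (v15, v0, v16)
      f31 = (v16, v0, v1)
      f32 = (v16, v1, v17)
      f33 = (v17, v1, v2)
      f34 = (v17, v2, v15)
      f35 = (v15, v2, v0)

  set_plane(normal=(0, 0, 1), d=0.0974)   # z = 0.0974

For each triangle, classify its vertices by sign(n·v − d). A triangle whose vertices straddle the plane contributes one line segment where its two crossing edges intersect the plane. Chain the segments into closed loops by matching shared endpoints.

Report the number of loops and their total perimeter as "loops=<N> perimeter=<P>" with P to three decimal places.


Straddling triangles (24 of 36):
  (v0,v3,v1) [--+] → (1.56245, 1.79933, 0.0974)–(2.60129, 0, 0.0974)  len=2.0777
  (v1,v3,v4) [+-+] → (1.56245, 1.79933, 0.0974)–(1.30065, 2.25279, 0.0974)  len=0.5236
  (v1,v4,v2) [++-] → (1.44035, 1.13388, 0.0974)–(2.095, 0, 0.0974)  len=1.3093
  (v2,v4,v5) [-+-] → (1.44035, 1.13388, 0.0974)–(1.0475, 1.8143, 0.0974)  len=0.7857
  (v3,v6,v4) [--+] → (-0.777031, 2.25279, 0.0974)–(1.30065, 2.25279, 0.0974)  len=2.0777
  (v4,v6,v7) [+-+] → (-0.777031, 2.25279, 0.0974)–(-1.30065, 2.25279, 0.0974)  len=0.5236
  (v4,v7,v5) [++-] → (-0.261808, 1.8143, 0.0974)–(1.0475, 1.8143, 0.0974)  len=1.3093
  (v5,v7,v8) [-+-] → (-0.261808, 1.8143, 0.0974)–(-1.0475, 1.8143, 0.0974)  len=0.7857
  (v6,v9,v7) [--+] → (-2.33949, 0.453459, 0.0974)–(-1.30065, 2.25279, 0.0974)  len=2.0777
  (v7,v9,v10) [+-+] → (-2.33949, 0.453459, 0.0974)–(-2.60129, 0, 0.0974)  len=0.5236
  (v7,v10,v8) [++-] → (-1.70215, 0.680421, 0.0974)–(-1.0475, 1.8143, 0.0974)  len=1.3093
  (v8,v10,v11) [-+-] → (-1.70215, 0.680421, 0.0974)–(-2.095, 0, 0.0974)  len=0.7857
  (v9,v12,v10) [--+] → (-1.56245, -1.79933, 0.0974)–(-2.60129, 0, 0.0974)  len=2.0777
  (v10,v12,v13) [+-+] → (-1.56245, -1.79933, 0.0974)–(-1.30065, -2.25279, 0.0974)  len=0.5236
  (v10,v13,v11) [++-] → (-1.44035, -1.13388, 0.0974)–(-2.095, 0, 0.0974)  len=1.3093
  (v11,v13,v14) [-+-] → (-1.44035, -1.13388, 0.0974)–(-1.0475, -1.8143, 0.0974)  len=0.7857
  (v12,v15,v13) [--+] → (0.777031, -2.25279, 0.0974)–(-1.30065, -2.25279, 0.0974)  len=2.0777
  (v13,v15,v16) [+-+] → (0.777031, -2.25279, 0.0974)–(1.30065, -2.25279, 0.0974)  len=0.5236
  (v13,v16,v14) [++-] → (0.261808, -1.8143, 0.0974)–(-1.0475, -1.8143, 0.0974)  len=1.3093
  (v14,v16,v17) [-+-] → (0.261808, -1.8143, 0.0974)–(1.0475, -1.8143, 0.0974)  len=0.7857
  (v15,v0,v16) [--+] → (2.33949, -0.453459, 0.0974)–(1.30065, -2.25279, 0.0974)  len=2.0777
  (v16,v0,v1) [+-+] → (2.33949, -0.453459, 0.0974)–(2.60129, 0, 0.0974)  len=0.5236
  (v16,v1,v17) [++-] → (1.70215, -0.680421, 0.0974)–(1.0475, -1.8143, 0.0974)  len=1.3093
  (v17,v1,v2) [-+-] → (1.70215, -0.680421, 0.0974)–(2.095, 0, 0.0974)  len=0.7857

Chained into 2 loop(s):
  loop 1: 12 segments, perimeter = 15.6078
  loop 2: 12 segments, perimeter = 12.5699
Total perimeter = 28.178

loops=2 perimeter=28.178


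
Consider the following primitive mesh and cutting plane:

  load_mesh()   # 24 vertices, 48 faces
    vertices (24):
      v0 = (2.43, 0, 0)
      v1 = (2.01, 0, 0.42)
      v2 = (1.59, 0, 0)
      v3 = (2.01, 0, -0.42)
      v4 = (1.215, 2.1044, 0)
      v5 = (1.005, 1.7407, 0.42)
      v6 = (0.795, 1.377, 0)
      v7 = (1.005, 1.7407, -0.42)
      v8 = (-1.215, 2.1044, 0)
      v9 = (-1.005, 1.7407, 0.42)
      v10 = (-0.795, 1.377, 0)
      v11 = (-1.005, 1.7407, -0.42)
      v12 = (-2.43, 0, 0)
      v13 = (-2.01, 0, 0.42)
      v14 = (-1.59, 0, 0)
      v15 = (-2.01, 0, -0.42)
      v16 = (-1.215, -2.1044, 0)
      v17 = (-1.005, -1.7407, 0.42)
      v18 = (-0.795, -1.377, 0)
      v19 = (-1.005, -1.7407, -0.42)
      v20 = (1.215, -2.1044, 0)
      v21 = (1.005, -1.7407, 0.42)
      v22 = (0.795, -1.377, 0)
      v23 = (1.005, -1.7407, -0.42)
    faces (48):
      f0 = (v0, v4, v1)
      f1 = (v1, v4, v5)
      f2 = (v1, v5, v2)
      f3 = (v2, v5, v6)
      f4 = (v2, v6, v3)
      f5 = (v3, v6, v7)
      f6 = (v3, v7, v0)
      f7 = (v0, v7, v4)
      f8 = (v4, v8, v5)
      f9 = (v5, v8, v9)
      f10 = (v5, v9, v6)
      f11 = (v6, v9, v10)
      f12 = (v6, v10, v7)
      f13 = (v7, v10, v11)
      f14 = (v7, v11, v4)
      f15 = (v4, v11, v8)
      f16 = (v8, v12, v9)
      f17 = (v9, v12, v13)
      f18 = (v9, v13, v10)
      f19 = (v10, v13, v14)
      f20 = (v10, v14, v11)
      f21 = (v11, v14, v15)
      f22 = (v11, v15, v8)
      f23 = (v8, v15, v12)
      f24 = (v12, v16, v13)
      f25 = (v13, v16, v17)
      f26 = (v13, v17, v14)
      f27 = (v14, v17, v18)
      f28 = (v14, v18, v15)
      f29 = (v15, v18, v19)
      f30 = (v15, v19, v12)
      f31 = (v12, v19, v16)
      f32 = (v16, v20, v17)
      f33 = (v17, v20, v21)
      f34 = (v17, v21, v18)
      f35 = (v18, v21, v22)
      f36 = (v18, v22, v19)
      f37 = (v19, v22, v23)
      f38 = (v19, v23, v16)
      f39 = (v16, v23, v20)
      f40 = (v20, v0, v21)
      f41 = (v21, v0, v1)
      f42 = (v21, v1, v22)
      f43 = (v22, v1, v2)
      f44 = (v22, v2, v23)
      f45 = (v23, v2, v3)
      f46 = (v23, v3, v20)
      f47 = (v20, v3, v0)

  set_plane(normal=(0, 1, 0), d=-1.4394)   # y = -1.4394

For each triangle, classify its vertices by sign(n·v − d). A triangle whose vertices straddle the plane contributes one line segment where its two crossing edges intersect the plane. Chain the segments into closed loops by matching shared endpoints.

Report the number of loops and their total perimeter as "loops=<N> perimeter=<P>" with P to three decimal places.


Straddling triangles (18 of 48):
  (v12,v16,v13) [+-+] → (-1.59895, -1.4394, 0)–(-1.46622, -1.4394, 0.132722)  len=0.1877
  (v13,v16,v17) [+--] → (-1.46622, -1.4394, 0.132722)–(-1.17896, -1.4394, 0.42)  len=0.4063
  (v13,v17,v14) [+-+] → (-1.17896, -1.4394, 0.42)–(-1.10626, -1.4394, 0.347302)  len=0.1028
  (v14,v17,v18) [+-+] → (-1.10626, -1.4394, 0.347302)–(-0.83103, -1.4394, 0.0720594)  len=0.3892
  (v15,v18,v19) [++-] → (-0.83103, -1.4394, -0.0720594)–(-1.17896, -1.4394, -0.42)  len=0.4921
  (v15,v19,v12) [+-+] → (-1.17896, -1.4394, -0.42)–(-1.25166, -1.4394, -0.347302)  len=0.1028
  (v12,v19,v16) [+--] → (-1.25166, -1.4394, -0.347302)–(-1.59895, -1.4394, 0)  len=0.4912
  (v17,v21,v18) [--+] → (-0.486174, -1.4394, 0.0720594)–(-0.83103, -1.4394, 0.0720594)  len=0.3449
  (v18,v21,v22) [+-+] → (-0.486174, -1.4394, 0.0720594)–(0.83103, -1.4394, 0.0720594)  len=1.3172
  (v18,v22,v19) [++-] → (0.486174, -1.4394, -0.0720594)–(-0.83103, -1.4394, -0.0720594)  len=1.3172
  (v19,v22,v23) [-+-] → (0.486174, -1.4394, -0.0720594)–(0.83103, -1.4394, -0.0720594)  len=0.3449
  (v20,v0,v21) [-+-] → (1.59895, -1.4394, 0)–(1.25166, -1.4394, 0.347302)  len=0.4912
  (v21,v0,v1) [-++] → (1.25166, -1.4394, 0.347302)–(1.17896, -1.4394, 0.42)  len=0.1028
  (v21,v1,v22) [-++] → (1.17896, -1.4394, 0.42)–(0.83103, -1.4394, 0.0720594)  len=0.4921
  (v22,v2,v23) [++-] → (1.10626, -1.4394, -0.347302)–(0.83103, -1.4394, -0.0720594)  len=0.3892
  (v23,v2,v3) [-++] → (1.10626, -1.4394, -0.347302)–(1.17896, -1.4394, -0.42)  len=0.1028
  (v23,v3,v20) [-+-] → (1.17896, -1.4394, -0.42)–(1.46622, -1.4394, -0.132722)  len=0.4063
  (v20,v3,v0) [-++] → (1.46622, -1.4394, -0.132722)–(1.59895, -1.4394, 0)  len=0.1877

Chained into 1 loop(s):
  loop 1: 18 segments, perimeter = 7.6682
Total perimeter = 7.668

loops=1 perimeter=7.668


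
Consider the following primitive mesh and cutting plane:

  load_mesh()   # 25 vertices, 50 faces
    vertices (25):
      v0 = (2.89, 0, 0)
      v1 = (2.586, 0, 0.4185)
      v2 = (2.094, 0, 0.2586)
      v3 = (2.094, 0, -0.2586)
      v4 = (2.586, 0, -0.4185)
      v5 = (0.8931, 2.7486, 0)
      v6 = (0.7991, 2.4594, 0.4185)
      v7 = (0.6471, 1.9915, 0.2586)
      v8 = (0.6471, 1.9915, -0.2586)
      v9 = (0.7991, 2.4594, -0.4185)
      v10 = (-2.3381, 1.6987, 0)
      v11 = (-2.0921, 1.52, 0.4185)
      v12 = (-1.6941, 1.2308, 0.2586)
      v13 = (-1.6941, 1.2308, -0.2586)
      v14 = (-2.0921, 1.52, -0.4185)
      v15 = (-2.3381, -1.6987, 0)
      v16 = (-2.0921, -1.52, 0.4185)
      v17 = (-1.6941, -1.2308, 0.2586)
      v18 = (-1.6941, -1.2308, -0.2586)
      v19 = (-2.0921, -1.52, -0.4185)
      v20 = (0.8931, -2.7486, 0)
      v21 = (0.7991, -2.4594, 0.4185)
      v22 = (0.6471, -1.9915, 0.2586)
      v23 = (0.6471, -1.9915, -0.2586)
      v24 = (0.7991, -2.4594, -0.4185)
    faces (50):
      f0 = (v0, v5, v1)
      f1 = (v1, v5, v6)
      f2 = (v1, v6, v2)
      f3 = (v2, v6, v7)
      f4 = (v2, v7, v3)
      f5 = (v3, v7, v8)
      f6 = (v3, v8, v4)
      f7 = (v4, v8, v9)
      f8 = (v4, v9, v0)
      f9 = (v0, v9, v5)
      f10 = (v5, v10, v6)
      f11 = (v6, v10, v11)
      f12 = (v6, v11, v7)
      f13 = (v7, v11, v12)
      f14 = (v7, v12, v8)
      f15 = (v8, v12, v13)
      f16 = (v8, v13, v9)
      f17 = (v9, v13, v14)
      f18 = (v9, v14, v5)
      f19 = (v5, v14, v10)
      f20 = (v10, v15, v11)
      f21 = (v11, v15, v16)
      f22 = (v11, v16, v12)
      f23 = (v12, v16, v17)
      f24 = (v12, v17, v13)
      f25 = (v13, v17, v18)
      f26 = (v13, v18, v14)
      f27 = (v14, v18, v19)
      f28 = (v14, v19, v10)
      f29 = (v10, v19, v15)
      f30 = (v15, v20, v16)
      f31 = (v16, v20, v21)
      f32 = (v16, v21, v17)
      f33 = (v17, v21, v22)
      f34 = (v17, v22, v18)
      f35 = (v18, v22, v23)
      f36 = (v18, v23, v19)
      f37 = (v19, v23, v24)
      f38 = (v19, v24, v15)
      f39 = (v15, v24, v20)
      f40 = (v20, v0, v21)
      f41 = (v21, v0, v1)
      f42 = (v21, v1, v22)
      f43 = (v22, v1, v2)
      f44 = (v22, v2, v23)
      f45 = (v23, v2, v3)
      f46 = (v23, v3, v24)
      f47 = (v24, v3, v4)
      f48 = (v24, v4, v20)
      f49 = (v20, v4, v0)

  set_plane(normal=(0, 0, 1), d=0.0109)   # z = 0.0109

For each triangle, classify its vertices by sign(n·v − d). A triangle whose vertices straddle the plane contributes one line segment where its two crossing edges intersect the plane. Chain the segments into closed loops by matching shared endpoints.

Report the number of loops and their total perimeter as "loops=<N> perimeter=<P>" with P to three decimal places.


loops=2 perimeter=29.249

Straddling triangles (20 of 50):
  (v0,v5,v1) [--+] → (0.937192, 2.67701, 0.0109)–(2.88208, 0, 0.0109)  len=3.3089
  (v1,v5,v6) [+-+] → (0.937192, 2.67701, 0.0109)–(0.890652, 2.74107, 0.0109)  len=0.0792
  (v2,v7,v3) [++-] → (1.34006, 1.03772, 0.0109)–(2.094, 0, 0.0109)  len=1.2827
  (v3,v7,v8) [-+-] → (1.34006, 1.03772, 0.0109)–(0.6471, 1.9915, 0.0109)  len=1.1789
  (v5,v10,v6) [--+] → (-2.25639, 1.71851, 0.0109)–(0.890652, 2.74107, 0.0109)  len=3.3090
  (v6,v10,v11) [+-+] → (-2.25639, 1.71851, 0.0109)–(-2.33169, 1.69405, 0.0109)  len=0.0792
  (v7,v12,v8) [++-] → (-0.572841, 1.59512, 0.0109)–(0.6471, 1.9915, 0.0109)  len=1.2827
  (v8,v12,v13) [-+-] → (-0.572841, 1.59512, 0.0109)–(-1.6941, 1.2308, 0.0109)  len=1.1790
  (v10,v15,v11) [--+] → (-2.33169, -1.61487, 0.0109)–(-2.33169, 1.69405, 0.0109)  len=3.3089
  (v11,v15,v16) [+-+] → (-2.33169, -1.61487, 0.0109)–(-2.33169, -1.69405, 0.0109)  len=0.0792
  (v12,v17,v13) [++-] → (-1.6941, -0.0518783, 0.0109)–(-1.6941, 1.2308, 0.0109)  len=1.2827
  (v13,v17,v18) [-+-] → (-1.6941, -0.0518783, 0.0109)–(-1.6941, -1.2308, 0.0109)  len=1.1789
  (v15,v20,v16) [--+] → (0.815349, -2.7166, 0.0109)–(-2.33169, -1.69405, 0.0109)  len=3.3090
  (v16,v20,v21) [+-+] → (0.815349, -2.7166, 0.0109)–(0.890652, -2.74107, 0.0109)  len=0.0792
  (v17,v22,v18) [++-] → (-0.474159, -1.62718, 0.0109)–(-1.6941, -1.2308, 0.0109)  len=1.2827
  (v18,v22,v23) [-+-] → (-0.474159, -1.62718, 0.0109)–(0.6471, -1.9915, 0.0109)  len=1.1790
  (v20,v0,v21) [--+] → (2.83554, -0.0640561, 0.0109)–(0.890652, -2.74107, 0.0109)  len=3.3089
  (v21,v0,v1) [+-+] → (2.83554, -0.0640561, 0.0109)–(2.88208, 0, 0.0109)  len=0.0792
  (v22,v2,v23) [++-] → (1.40104, -0.953779, 0.0109)–(0.6471, -1.9915, 0.0109)  len=1.2827
  (v23,v2,v3) [-+-] → (1.40104, -0.953779, 0.0109)–(2.094, 0, 0.0109)  len=1.1789

Chained into 2 loop(s):
  loop 1: 10 segments, perimeter = 16.9407
  loop 2: 10 segments, perimeter = 12.3082
Total perimeter = 29.249


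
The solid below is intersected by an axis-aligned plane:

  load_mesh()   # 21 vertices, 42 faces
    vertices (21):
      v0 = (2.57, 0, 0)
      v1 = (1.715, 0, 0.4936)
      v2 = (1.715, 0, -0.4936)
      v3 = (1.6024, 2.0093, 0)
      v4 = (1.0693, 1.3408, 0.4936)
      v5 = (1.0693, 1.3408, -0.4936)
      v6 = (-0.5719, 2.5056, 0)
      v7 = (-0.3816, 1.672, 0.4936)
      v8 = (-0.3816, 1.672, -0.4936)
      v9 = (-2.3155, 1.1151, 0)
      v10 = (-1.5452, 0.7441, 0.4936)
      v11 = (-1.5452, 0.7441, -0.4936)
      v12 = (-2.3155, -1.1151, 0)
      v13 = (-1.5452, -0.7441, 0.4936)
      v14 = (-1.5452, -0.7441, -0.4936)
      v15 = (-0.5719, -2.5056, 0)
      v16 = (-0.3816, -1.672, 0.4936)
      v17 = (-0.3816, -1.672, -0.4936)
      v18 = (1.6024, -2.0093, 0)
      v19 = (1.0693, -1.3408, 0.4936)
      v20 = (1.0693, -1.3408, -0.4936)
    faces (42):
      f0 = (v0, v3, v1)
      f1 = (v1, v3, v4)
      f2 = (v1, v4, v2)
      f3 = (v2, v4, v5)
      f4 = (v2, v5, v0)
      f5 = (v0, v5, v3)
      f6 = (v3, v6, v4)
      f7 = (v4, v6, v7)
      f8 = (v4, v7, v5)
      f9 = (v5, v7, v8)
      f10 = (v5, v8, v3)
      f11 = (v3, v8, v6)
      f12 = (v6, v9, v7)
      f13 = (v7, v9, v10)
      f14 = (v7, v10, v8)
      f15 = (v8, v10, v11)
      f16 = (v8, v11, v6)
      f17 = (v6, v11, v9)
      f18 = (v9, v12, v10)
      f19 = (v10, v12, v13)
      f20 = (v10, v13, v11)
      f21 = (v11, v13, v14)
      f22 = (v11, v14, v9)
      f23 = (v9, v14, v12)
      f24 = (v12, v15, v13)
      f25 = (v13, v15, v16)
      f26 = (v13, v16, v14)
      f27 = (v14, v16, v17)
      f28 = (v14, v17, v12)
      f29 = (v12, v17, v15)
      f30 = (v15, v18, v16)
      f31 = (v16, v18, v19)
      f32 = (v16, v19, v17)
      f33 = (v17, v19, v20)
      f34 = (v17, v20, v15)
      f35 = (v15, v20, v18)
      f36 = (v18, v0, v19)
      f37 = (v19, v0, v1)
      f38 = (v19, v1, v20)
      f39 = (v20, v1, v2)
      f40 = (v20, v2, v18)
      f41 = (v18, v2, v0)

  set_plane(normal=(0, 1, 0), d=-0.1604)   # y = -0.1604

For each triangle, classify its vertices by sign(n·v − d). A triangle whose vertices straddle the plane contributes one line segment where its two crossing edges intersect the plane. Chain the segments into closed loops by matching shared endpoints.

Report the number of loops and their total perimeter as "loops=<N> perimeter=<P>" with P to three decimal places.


loops=2 perimeter=5.779

Straddling triangles (12 of 42):
  (v9,v12,v10) [+-+] → (-2.3155, -0.1604, 0)–(-1.91995, -0.1604, 0.253464)  len=0.4698
  (v10,v12,v13) [+--] → (-1.91995, -0.1604, 0.253464)–(-1.5452, -0.1604, 0.4936)  len=0.4451
  (v10,v13,v11) [+-+] → (-1.5452, -0.1604, 0.4936)–(-1.5452, -0.1604, 0.106402)  len=0.3872
  (v11,v13,v14) [+--] → (-1.5452, -0.1604, 0.106402)–(-1.5452, -0.1604, -0.4936)  len=0.6000
  (v11,v14,v9) [+-+] → (-1.5452, -0.1604, -0.4936)–(-1.78704, -0.1604, -0.338633)  len=0.2872
  (v9,v14,v12) [+--] → (-1.78704, -0.1604, -0.338633)–(-2.3155, -0.1604, 0)  len=0.6277
  (v18,v0,v19) [-+-] → (2.49276, -0.1604, 0)–(2.39047, -0.1604, 0.0590494)  len=0.1181
  (v19,v0,v1) [-++] → (2.39047, -0.1604, 0.0590494)–(1.63775, -0.1604, 0.4936)  len=0.8691
  (v19,v1,v20) [-+-] → (1.63775, -0.1604, 0.4936)–(1.63775, -0.1604, 0.375501)  len=0.1181
  (v20,v1,v2) [-++] → (1.63775, -0.1604, 0.375501)–(1.63775, -0.1604, -0.4936)  len=0.8691
  (v20,v2,v18) [-+-] → (1.63775, -0.1604, -0.4936)–(1.70601, -0.1604, -0.454197)  len=0.0788
  (v18,v2,v0) [-++] → (1.70601, -0.1604, -0.454197)–(2.49276, -0.1604, 0)  len=0.9084

Chained into 2 loop(s):
  loop 1: 6 segments, perimeter = 2.8170
  loop 2: 6 segments, perimeter = 2.9617
Total perimeter = 5.779


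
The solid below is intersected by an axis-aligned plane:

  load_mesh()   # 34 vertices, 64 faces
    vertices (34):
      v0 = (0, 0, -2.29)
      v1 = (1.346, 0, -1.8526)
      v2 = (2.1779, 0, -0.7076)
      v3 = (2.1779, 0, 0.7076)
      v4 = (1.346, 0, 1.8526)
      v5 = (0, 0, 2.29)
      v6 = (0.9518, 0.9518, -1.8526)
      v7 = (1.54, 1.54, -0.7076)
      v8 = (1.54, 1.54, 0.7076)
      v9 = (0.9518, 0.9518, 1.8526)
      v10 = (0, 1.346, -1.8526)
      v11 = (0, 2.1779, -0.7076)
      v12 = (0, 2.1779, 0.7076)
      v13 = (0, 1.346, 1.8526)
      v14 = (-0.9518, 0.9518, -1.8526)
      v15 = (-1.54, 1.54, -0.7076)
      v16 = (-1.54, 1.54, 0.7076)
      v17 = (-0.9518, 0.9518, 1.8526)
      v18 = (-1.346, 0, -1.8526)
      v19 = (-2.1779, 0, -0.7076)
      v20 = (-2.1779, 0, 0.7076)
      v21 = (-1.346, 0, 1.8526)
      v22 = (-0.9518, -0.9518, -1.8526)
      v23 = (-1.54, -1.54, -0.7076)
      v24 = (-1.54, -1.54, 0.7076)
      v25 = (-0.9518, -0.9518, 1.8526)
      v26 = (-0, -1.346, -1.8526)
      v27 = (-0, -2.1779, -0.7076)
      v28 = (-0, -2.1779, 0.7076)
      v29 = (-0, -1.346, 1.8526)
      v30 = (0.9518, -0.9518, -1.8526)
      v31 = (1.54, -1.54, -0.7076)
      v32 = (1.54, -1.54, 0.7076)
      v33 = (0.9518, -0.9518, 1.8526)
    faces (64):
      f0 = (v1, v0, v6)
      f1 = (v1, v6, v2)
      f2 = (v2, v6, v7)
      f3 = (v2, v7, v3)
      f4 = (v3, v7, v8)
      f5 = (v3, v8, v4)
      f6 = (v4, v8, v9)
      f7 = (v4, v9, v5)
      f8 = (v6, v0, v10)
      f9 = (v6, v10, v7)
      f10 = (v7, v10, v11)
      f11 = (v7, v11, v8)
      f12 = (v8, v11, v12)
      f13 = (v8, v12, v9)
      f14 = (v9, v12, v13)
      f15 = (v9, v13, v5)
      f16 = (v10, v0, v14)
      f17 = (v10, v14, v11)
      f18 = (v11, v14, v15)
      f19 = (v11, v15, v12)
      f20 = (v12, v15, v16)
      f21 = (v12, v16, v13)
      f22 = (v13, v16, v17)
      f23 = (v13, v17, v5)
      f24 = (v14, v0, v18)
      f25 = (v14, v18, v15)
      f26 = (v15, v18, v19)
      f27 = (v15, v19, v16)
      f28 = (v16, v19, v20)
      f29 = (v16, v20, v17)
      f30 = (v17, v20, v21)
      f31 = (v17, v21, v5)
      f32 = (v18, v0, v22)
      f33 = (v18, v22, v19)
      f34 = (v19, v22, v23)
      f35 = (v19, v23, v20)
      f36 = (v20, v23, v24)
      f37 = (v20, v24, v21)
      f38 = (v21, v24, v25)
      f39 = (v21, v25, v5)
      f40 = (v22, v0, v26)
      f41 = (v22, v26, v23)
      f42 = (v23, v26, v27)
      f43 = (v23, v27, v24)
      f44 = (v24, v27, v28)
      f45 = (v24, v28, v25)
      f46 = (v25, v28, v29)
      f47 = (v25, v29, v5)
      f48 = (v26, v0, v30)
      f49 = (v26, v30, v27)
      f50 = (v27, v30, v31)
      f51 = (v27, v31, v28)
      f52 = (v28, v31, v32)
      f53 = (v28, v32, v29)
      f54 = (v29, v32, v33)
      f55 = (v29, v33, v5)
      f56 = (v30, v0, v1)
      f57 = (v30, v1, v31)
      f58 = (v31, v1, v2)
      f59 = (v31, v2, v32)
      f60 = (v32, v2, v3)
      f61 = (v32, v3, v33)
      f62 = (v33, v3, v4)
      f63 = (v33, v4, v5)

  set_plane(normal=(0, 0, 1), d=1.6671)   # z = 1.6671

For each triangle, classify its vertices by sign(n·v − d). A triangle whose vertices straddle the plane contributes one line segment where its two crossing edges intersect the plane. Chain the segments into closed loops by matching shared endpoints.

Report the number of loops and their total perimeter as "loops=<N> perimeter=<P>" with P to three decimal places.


Straddling triangles (16 of 64):
  (v3,v8,v4) [--+] → (1.37743, 0.249493, 1.6671)–(1.48078, 0, 1.6671)  len=0.2701
  (v4,v8,v9) [+-+] → (1.37743, 0.249493, 1.6671)–(1.04709, 1.04709, 1.6671)  len=0.8633
  (v8,v12,v9) [--+] → (0.7976, 1.15044, 1.6671)–(1.04709, 1.04709, 1.6671)  len=0.2701
  (v9,v12,v13) [+-+] → (0.7976, 1.15044, 1.6671)–(0, 1.48078, 1.6671)  len=0.8633
  (v12,v16,v13) [--+] → (-0.249493, 1.37743, 1.6671)–(0, 1.48078, 1.6671)  len=0.2701
  (v13,v16,v17) [+-+] → (-0.249493, 1.37743, 1.6671)–(-1.04709, 1.04709, 1.6671)  len=0.8633
  (v16,v20,v17) [--+] → (-1.15044, 0.7976, 1.6671)–(-1.04709, 1.04709, 1.6671)  len=0.2701
  (v17,v20,v21) [+-+] → (-1.15044, 0.7976, 1.6671)–(-1.48078, 0, 1.6671)  len=0.8633
  (v20,v24,v21) [--+] → (-1.37743, -0.249493, 1.6671)–(-1.48078, 0, 1.6671)  len=0.2701
  (v21,v24,v25) [+-+] → (-1.37743, -0.249493, 1.6671)–(-1.04709, -1.04709, 1.6671)  len=0.8633
  (v24,v28,v25) [--+] → (-0.7976, -1.15044, 1.6671)–(-1.04709, -1.04709, 1.6671)  len=0.2701
  (v25,v28,v29) [+-+] → (-0.7976, -1.15044, 1.6671)–(0, -1.48078, 1.6671)  len=0.8633
  (v28,v32,v29) [--+] → (0.249493, -1.37743, 1.6671)–(0, -1.48078, 1.6671)  len=0.2701
  (v29,v32,v33) [+-+] → (0.249493, -1.37743, 1.6671)–(1.04709, -1.04709, 1.6671)  len=0.8633
  (v32,v3,v33) [--+] → (1.15044, -0.7976, 1.6671)–(1.04709, -1.04709, 1.6671)  len=0.2701
  (v33,v3,v4) [+-+] → (1.15044, -0.7976, 1.6671)–(1.48078, 0, 1.6671)  len=0.8633

Chained into 1 loop(s):
  loop 1: 16 segments, perimeter = 9.0668
Total perimeter = 9.067

loops=1 perimeter=9.067


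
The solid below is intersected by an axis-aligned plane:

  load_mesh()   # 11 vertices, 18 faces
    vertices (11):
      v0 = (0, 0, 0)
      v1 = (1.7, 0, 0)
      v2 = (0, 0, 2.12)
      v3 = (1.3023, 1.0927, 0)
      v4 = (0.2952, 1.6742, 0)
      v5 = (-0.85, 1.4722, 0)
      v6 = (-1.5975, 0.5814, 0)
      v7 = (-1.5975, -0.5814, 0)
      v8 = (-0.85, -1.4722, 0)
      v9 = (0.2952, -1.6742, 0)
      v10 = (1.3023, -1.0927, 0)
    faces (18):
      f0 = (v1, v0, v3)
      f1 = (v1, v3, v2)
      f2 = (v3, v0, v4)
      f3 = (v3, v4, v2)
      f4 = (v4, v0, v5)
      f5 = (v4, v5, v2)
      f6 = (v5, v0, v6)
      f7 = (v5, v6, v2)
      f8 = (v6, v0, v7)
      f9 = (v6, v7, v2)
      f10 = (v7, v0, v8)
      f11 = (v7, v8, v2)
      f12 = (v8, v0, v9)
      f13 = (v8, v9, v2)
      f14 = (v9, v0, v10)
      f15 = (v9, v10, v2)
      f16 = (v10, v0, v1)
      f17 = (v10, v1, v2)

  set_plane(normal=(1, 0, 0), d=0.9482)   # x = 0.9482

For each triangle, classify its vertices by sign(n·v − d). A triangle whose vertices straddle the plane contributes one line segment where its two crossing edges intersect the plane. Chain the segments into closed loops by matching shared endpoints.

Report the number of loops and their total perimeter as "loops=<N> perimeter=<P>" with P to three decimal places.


loops=1 perimeter=5.870

Straddling triangles (8 of 18):
  (v1,v0,v3) [+-+] → (0.9482, 0, 0)–(0.9482, 0.795591, 0)  len=0.7956
  (v1,v3,v2) [++-] → (0.9482, 0.795591, 0.576436)–(0.9482, 0, 0.937539)  len=0.8737
  (v3,v0,v4) [+--] → (0.9482, 0.795591, 0)–(0.9482, 1.29716, 0)  len=0.5016
  (v3,v4,v2) [+--] → (0.9482, 1.29716, 0)–(0.9482, 0.795591, 0.576436)  len=0.7641
  (v9,v0,v10) [--+] → (0.9482, -0.795591, 0)–(0.9482, -1.29716, 0)  len=0.5016
  (v9,v10,v2) [-+-] → (0.9482, -1.29716, 0)–(0.9482, -0.795591, 0.576436)  len=0.7641
  (v10,v0,v1) [+-+] → (0.9482, -0.795591, 0)–(0.9482, 0, 0)  len=0.7956
  (v10,v1,v2) [++-] → (0.9482, 0, 0.937539)–(0.9482, -0.795591, 0.576436)  len=0.8737

Chained into 1 loop(s):
  loop 1: 8 segments, perimeter = 5.8699
Total perimeter = 5.870


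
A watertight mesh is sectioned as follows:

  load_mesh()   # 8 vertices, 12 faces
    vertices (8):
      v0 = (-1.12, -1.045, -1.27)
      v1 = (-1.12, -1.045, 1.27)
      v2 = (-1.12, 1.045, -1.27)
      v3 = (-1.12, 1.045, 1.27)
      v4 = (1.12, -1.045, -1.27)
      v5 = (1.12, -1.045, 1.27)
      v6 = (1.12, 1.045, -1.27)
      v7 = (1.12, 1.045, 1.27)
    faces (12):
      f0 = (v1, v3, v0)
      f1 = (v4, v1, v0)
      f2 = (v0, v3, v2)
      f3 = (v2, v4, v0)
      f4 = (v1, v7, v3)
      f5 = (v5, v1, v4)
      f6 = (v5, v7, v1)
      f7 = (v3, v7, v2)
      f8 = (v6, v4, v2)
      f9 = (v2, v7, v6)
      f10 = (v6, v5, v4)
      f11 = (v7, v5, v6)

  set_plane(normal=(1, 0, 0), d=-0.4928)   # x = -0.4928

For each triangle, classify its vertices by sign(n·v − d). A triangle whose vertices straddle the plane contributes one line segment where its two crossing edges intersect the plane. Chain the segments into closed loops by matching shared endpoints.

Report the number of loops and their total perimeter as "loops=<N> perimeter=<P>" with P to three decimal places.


Straddling triangles (8 of 12):
  (v4,v1,v0) [+--] → (-0.4928, -1.045, 0.5588)–(-0.4928, -1.045, -1.27)  len=1.8288
  (v2,v4,v0) [-+-] → (-0.4928, 0.4598, -1.27)–(-0.4928, -1.045, -1.27)  len=1.5048
  (v1,v7,v3) [-+-] → (-0.4928, -0.4598, 1.27)–(-0.4928, 1.045, 1.27)  len=1.5048
  (v5,v1,v4) [+-+] → (-0.4928, -1.045, 1.27)–(-0.4928, -1.045, 0.5588)  len=0.7112
  (v5,v7,v1) [++-] → (-0.4928, -0.4598, 1.27)–(-0.4928, -1.045, 1.27)  len=0.5852
  (v3,v7,v2) [-+-] → (-0.4928, 1.045, 1.27)–(-0.4928, 1.045, -0.5588)  len=1.8288
  (v6,v4,v2) [++-] → (-0.4928, 0.4598, -1.27)–(-0.4928, 1.045, -1.27)  len=0.5852
  (v2,v7,v6) [-++] → (-0.4928, 1.045, -0.5588)–(-0.4928, 1.045, -1.27)  len=0.7112

Chained into 1 loop(s):
  loop 1: 8 segments, perimeter = 9.2600
Total perimeter = 9.260

loops=1 perimeter=9.260
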